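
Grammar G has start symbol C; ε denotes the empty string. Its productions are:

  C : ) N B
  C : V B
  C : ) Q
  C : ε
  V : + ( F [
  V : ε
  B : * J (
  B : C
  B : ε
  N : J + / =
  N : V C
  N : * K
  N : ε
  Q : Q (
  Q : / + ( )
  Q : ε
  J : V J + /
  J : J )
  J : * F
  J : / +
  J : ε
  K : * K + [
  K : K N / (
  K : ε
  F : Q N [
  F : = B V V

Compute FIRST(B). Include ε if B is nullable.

{ ), *, +, ε }

B : * J ( contributes {*}.
From B : C: add FIRST(C) = { ), *, +, ε } (including ε since C is nullable).
B : ε contributes ε.
Union: FIRST(B) = { ), *, +, ε }.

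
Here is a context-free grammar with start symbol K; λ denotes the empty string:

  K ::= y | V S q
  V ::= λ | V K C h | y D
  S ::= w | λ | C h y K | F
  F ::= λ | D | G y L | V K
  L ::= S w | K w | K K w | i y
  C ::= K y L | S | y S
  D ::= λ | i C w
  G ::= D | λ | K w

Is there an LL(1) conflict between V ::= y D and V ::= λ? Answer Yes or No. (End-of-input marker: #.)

Yes

FIRST(y D) = { y } and FIRST(λ) = { λ }.
The second alternative is nullable and FOLLOW(V) = { h, i, q, w, y } shares y with FIRST of the first — conflict.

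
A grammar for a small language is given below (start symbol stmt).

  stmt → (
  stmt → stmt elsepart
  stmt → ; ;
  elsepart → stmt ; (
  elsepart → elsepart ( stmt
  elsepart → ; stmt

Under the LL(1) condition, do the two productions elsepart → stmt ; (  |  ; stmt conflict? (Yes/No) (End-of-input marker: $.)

FIRST(stmt ; () = { (, ; } and FIRST(; stmt) = { ; }.
Both contain ;, so the two alternatives are not disjoint — LL(1) conflict.

Yes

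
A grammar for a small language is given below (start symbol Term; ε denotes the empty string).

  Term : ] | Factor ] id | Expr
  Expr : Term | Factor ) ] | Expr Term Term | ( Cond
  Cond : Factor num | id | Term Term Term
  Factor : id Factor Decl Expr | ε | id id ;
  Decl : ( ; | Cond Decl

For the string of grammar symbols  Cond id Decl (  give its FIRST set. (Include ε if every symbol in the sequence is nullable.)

Add FIRST(Cond) = { (, ), ], id, num }; Cond is not nullable, stop.

{ (, ), ], id, num }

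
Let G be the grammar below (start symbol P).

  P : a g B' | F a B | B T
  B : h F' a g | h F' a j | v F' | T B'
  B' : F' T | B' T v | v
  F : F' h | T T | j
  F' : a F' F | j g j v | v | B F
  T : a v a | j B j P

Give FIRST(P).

{ a, h, j, v }

P : a g B' contributes {a}.
From P : F a B: add FIRST(F) = { a, h, j, v }.
From P : B T: add FIRST(B) = { a, h, j, v }.
Union: FIRST(P) = { a, h, j, v }.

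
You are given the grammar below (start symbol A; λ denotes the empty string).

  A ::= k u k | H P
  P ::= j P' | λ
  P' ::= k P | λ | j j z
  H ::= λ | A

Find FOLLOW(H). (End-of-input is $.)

{ $, j }

In A ::= H P: add FIRST(P)\{λ} = { j }.
  Since P is nullable, also add FOLLOW(A) = { $, j }.
Union: FOLLOW(H) = { $, j }.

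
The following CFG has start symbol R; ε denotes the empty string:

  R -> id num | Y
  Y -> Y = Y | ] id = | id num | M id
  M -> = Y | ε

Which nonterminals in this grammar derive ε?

Directly nullable (have an ε-production): M.
No other nonterminal has a production whose RHS symbols are all nullable.

{ M }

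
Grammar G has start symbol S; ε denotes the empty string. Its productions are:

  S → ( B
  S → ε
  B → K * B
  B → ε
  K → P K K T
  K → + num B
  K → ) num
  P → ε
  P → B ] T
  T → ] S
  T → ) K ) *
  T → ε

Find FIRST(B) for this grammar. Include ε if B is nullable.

From B → K * B: add FIRST(K) = { ), +, ] }.
B → ε contributes ε.
Union: FIRST(B) = { ), +, ], ε }.

{ ), +, ], ε }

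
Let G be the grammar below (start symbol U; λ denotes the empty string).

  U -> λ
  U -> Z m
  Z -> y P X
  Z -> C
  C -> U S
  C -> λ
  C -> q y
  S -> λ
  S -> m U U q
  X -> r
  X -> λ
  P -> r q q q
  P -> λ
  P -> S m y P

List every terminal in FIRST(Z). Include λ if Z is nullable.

Z -> y P X contributes {y}.
From Z -> C: add FIRST(C) = { m, q, y, λ } (including λ since C is nullable).
Union: FIRST(Z) = { m, q, y, λ }.

{ m, q, y, λ }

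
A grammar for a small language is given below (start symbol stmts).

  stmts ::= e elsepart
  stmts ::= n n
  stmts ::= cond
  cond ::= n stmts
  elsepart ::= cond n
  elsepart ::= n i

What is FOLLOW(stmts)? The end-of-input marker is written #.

{ #, n }

stmts is the start symbol, so # ∈ FOLLOW(stmts).
In cond ::= n stmts: stmts is at the end, add FOLLOW(cond) = { #, n }.
Union: FOLLOW(stmts) = { #, n }.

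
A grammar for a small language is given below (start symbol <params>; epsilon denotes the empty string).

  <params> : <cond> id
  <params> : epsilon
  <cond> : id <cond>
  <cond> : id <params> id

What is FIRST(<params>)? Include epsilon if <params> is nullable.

{ id, epsilon }

From <params> : <cond> id: add FIRST(<cond>) = { id }.
<params> : epsilon contributes epsilon.
Union: FIRST(<params>) = { id, epsilon }.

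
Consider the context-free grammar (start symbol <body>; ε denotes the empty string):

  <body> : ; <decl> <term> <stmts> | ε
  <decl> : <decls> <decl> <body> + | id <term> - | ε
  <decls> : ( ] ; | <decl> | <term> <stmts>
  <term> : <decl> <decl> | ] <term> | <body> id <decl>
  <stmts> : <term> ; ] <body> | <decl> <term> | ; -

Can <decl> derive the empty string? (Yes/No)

Yes

<decl> has an ε-production, so <decl> ⇒ ε.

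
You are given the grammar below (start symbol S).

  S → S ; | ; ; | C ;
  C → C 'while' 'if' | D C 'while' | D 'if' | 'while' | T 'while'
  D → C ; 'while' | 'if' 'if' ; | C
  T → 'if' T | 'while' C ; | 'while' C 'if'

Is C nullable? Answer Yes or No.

No

No nonterminal in this grammar is nullable.
No production of C has an RHS whose symbols are all nullable, so C is not nullable.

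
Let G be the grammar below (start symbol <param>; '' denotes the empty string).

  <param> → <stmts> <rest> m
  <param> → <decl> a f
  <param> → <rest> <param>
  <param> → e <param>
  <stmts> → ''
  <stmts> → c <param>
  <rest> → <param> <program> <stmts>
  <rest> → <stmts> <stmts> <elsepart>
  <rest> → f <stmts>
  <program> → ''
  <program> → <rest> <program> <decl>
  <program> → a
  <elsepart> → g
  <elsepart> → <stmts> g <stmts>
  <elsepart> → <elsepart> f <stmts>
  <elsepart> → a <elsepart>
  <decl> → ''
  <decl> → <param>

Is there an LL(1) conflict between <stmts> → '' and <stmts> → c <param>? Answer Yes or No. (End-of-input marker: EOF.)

Yes

FIRST('') = { '' } and FIRST(c <param>) = { c }.
The first alternative is nullable and FOLLOW(<stmts>) = { a, c, e, f, g, m } shares c with FIRST of the second — conflict.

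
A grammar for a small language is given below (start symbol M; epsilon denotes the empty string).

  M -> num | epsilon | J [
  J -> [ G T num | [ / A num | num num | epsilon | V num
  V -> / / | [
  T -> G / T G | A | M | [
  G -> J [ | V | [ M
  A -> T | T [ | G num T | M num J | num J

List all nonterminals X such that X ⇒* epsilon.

Directly nullable (have an epsilon-production): M, J.
A -> T with every symbol nullable, so A is nullable.
T -> A with every symbol nullable, so T is nullable.
No other nonterminal has a production whose RHS symbols are all nullable.

{ A, J, M, T }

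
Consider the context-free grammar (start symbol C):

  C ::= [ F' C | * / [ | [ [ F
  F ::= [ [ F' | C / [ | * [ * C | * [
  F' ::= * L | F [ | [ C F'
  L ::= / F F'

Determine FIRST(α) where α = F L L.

Add FIRST(F) = { *, [ }; F is not nullable, stop.

{ *, [ }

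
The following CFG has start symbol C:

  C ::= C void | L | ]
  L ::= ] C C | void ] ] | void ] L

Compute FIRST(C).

{ ], void }

From C ::= C void: add FIRST(C) = { ], void }.
From C ::= L: add FIRST(L) = { ], void }.
C ::= ] contributes {]}.
Union: FIRST(C) = { ], void }.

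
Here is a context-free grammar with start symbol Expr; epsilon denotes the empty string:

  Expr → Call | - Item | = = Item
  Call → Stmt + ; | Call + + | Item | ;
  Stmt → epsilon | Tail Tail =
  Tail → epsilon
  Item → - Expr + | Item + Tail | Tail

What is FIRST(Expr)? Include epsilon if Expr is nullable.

From Expr → Call: add FIRST(Call) = { +, -, ;, =, epsilon } (including epsilon since Call is nullable).
Expr → - Item contributes {-}.
Expr → = = Item contributes {=}.
Union: FIRST(Expr) = { +, -, ;, =, epsilon }.

{ +, -, ;, =, epsilon }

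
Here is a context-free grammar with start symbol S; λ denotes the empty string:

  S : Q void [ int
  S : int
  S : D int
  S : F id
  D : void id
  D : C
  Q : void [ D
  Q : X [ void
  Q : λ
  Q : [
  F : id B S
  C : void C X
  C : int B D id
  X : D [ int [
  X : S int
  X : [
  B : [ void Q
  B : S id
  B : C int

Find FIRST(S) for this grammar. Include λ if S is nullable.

{ [, id, int, void }

From S : Q void [ int: Q nullable, take FIRST(Q) ∪ {void} = { [, id, int, void }.
S : int contributes {int}.
From S : D int: add FIRST(D) = { int, void }.
From S : F id: add FIRST(F) = { id }.
Union: FIRST(S) = { [, id, int, void }.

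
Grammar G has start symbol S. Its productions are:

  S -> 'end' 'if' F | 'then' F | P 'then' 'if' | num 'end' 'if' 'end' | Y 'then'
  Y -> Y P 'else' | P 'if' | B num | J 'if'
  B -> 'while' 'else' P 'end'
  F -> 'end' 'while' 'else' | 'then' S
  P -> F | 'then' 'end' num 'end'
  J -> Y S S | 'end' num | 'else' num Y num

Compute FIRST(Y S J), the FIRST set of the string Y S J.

Add FIRST(Y) = { 'else', 'end', 'then', 'while' }; Y is not nullable, stop.

{ 'else', 'end', 'then', 'while' }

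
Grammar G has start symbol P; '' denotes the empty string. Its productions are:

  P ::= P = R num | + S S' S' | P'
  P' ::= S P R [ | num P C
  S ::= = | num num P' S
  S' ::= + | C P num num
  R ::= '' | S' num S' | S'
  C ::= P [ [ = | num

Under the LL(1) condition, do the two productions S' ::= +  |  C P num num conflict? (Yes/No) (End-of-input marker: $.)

Yes

FIRST(+) = { + } and FIRST(C P num num) = { +, =, num }.
Both contain +, so the two alternatives are not disjoint — LL(1) conflict.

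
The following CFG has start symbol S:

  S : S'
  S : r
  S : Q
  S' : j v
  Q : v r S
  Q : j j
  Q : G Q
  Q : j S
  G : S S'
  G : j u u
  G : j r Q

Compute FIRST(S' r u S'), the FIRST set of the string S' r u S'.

Add FIRST(S') = { j }; S' is not nullable, stop.

{ j }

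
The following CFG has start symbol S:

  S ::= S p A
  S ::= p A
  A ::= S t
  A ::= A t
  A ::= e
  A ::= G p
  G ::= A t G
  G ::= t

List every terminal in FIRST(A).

From A ::= S t: add FIRST(S) = { p }.
From A ::= A t: add FIRST(A) = { e, p, t }.
A ::= e contributes {e}.
From A ::= G p: add FIRST(G) = { e, p, t }.
Union: FIRST(A) = { e, p, t }.

{ e, p, t }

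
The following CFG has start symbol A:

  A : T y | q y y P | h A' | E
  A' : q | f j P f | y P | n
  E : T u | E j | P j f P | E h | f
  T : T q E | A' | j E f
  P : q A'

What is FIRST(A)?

From A : T y: add FIRST(T) = { f, j, n, q, y }.
A : q y y P contributes {q}.
A : h A' contributes {h}.
From A : E: add FIRST(E) = { f, j, n, q, y }.
Union: FIRST(A) = { f, h, j, n, q, y }.

{ f, h, j, n, q, y }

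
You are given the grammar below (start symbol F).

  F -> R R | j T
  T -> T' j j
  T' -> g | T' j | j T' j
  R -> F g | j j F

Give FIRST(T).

From T -> T' j j: add FIRST(T') = { g, j }.
Union: FIRST(T) = { g, j }.

{ g, j }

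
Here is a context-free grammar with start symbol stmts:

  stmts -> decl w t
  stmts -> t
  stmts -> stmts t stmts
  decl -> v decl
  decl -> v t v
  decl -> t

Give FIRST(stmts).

From stmts -> decl w t: add FIRST(decl) = { t, v }.
stmts -> t contributes {t}.
From stmts -> stmts t stmts: add FIRST(stmts) = { t, v }.
Union: FIRST(stmts) = { t, v }.

{ t, v }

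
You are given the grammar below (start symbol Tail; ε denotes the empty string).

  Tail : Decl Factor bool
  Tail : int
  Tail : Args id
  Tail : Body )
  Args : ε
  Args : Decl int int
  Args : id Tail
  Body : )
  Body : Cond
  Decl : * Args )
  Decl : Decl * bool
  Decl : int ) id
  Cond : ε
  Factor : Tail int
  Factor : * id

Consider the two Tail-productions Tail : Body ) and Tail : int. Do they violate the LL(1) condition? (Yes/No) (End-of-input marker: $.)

FIRST(Body )) = { ) } and FIRST(int) = { int }.
The FIRST sets are disjoint and neither alternative is nullable — no conflict.

No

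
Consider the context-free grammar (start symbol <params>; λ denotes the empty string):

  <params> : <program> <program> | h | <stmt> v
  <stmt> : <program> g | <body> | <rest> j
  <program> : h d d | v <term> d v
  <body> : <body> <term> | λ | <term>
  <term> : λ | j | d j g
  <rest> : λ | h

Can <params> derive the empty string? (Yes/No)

Nullable nonterminals: <body>, <rest>, <stmt>, <term>.
No production of <params> has an RHS whose symbols are all nullable, so <params> is not nullable.

No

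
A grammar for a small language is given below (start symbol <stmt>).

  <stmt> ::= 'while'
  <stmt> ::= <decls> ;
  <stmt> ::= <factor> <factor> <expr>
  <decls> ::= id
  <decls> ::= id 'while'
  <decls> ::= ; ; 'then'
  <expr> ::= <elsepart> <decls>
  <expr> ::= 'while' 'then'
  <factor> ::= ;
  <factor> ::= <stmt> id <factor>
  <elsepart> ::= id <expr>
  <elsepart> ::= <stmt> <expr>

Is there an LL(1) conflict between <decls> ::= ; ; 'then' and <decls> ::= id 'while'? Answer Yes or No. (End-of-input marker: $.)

No

FIRST(; ; 'then') = { ; } and FIRST(id 'while') = { id }.
The FIRST sets are disjoint and neither alternative is nullable — no conflict.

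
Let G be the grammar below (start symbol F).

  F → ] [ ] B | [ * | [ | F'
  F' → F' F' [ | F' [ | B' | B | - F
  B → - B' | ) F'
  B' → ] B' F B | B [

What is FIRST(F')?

{ ), -, ] }

From F' → F' F' [: add FIRST(F') = { ), -, ] }.
From F' → F' [: add FIRST(F') = { ), -, ] }.
From F' → B': add FIRST(B') = { ), -, ] }.
From F' → B: add FIRST(B) = { ), - }.
F' → - F contributes {-}.
Union: FIRST(F') = { ), -, ] }.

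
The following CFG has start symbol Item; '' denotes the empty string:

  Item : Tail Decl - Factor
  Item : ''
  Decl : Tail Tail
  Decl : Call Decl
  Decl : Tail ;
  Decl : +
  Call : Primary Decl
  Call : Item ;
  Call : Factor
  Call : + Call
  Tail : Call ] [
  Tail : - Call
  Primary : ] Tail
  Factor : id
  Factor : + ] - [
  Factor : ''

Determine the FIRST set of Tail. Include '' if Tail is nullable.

{ +, -, ;, ], id }

From Tail : Call ] [: Call nullable, take FIRST(Call) ∪ {]} = { +, -, ;, ], id }.
Tail : - Call contributes {-}.
Union: FIRST(Tail) = { +, -, ;, ], id }.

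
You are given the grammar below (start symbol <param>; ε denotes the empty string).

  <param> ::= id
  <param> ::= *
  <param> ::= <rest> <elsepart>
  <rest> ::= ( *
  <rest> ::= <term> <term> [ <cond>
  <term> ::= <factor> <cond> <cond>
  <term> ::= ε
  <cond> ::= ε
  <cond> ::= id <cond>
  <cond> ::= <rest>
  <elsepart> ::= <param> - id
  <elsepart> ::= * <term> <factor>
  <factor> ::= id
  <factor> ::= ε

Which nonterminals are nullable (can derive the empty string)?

Directly nullable (have an ε-production): <term>, <cond>, <factor>.
No other nonterminal has a production whose RHS symbols are all nullable.

{ <cond>, <factor>, <term> }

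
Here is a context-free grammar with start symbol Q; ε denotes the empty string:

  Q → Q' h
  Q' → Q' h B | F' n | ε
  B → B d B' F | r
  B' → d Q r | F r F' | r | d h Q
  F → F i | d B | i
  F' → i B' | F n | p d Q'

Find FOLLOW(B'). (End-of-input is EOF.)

In B → B d B' F: add FIRST(F) = { d, i }.
In F' → i B': B' is at the end, add FOLLOW(F') = { d, i, n }.
Union: FOLLOW(B') = { d, i, n }.

{ d, i, n }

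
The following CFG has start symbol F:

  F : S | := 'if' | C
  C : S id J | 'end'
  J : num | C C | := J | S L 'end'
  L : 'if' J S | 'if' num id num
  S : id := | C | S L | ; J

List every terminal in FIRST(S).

{ 'end', ;, id }

S : id := contributes {id}.
From S : C: add FIRST(C) = { 'end', ;, id }.
From S : S L: add FIRST(S) = { 'end', ;, id }.
S : ; J contributes {;}.
Union: FIRST(S) = { 'end', ;, id }.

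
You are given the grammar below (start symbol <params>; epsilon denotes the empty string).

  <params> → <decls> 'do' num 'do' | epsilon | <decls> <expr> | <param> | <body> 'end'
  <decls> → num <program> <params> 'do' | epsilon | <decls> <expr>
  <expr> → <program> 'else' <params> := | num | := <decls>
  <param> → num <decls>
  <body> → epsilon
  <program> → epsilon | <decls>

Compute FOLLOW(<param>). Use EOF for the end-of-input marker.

In <params> → <param>: <param> is at the end, add FOLLOW(<params>) = { EOF, 'do', := }.
Union: FOLLOW(<param>) = { EOF, 'do', := }.

{ EOF, 'do', := }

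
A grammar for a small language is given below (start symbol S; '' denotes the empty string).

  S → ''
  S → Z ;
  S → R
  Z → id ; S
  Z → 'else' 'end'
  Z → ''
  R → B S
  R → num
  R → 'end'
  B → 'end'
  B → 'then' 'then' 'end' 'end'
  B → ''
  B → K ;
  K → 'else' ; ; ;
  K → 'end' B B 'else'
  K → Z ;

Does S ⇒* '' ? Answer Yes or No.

S has an ''-production, so S ⇒ ''.

Yes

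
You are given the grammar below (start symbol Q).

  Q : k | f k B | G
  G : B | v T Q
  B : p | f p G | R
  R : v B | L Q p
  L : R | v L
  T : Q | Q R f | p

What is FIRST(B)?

{ f, p, v }

B : p contributes {p}.
B : f p G contributes {f}.
From B : R: add FIRST(R) = { v }.
Union: FIRST(B) = { f, p, v }.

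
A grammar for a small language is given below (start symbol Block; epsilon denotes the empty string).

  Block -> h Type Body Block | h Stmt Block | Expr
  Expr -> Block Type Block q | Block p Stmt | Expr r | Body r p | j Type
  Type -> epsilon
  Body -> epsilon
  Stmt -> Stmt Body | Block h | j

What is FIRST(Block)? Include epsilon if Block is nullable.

{ h, j, r }

Block -> h Type Body Block contributes {h}.
Block -> h Stmt Block contributes {h}.
From Block -> Expr: add FIRST(Expr) = { h, j, r }.
Union: FIRST(Block) = { h, j, r }.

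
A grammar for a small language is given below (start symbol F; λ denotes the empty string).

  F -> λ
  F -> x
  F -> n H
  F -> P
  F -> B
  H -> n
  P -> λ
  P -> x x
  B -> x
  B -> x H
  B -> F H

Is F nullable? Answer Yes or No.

F has an λ-production, so F ⇒ λ.

Yes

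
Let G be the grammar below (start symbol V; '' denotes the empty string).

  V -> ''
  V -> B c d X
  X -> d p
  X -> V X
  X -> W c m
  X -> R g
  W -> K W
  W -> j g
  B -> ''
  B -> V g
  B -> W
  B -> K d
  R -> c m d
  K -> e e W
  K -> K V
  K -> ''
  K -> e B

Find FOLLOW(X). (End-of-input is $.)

In V -> B c d X: X is at the end, add FOLLOW(V) = { $, c, d, e, g, j }.
In X -> V X: X is at the end, add FOLLOW(X) = { $, c, d, e, g, j }.
Union: FOLLOW(X) = { $, c, d, e, g, j }.

{ $, c, d, e, g, j }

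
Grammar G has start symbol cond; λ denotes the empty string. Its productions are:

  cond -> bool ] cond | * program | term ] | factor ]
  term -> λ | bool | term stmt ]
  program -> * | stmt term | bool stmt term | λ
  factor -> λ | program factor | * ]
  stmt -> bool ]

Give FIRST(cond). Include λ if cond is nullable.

{ *, ], bool }

cond -> bool ] cond contributes {bool}.
cond -> * program contributes {*}.
From cond -> term ]: term nullable, take FIRST(term) ∪ {]} = { ], bool }.
From cond -> factor ]: factor nullable, take FIRST(factor) ∪ {]} = { *, ], bool }.
Union: FIRST(cond) = { *, ], bool }.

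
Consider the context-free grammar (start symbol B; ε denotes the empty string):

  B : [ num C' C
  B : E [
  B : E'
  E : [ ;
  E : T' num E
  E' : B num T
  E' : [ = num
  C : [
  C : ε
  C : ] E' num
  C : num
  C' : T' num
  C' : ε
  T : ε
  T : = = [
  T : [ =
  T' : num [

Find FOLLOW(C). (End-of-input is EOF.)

In B : [ num C' C: C is at the end, add FOLLOW(B) = { EOF, num }.
Union: FOLLOW(C) = { EOF, num }.

{ EOF, num }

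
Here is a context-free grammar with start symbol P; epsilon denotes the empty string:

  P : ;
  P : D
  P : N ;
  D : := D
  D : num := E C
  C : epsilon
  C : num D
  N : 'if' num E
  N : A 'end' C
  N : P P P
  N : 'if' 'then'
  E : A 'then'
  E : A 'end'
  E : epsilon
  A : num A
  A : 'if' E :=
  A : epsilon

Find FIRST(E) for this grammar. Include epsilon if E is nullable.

{ 'end', 'if', 'then', num, epsilon }

From E : A 'then': A nullable, take FIRST(A) ∪ {'then'} = { 'if', 'then', num }.
From E : A 'end': A nullable, take FIRST(A) ∪ {'end'} = { 'end', 'if', num }.
E : epsilon contributes epsilon.
Union: FIRST(E) = { 'end', 'if', 'then', num, epsilon }.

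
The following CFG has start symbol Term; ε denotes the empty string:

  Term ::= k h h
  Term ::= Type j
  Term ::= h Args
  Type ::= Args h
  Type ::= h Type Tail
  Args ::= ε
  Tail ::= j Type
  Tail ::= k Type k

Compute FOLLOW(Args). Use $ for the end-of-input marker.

{ $, h }

In Term ::= h Args: Args is at the end, add FOLLOW(Term) = { $ }.
In Type ::= Args h: add FIRST(h) = { h }.
Union: FOLLOW(Args) = { $, h }.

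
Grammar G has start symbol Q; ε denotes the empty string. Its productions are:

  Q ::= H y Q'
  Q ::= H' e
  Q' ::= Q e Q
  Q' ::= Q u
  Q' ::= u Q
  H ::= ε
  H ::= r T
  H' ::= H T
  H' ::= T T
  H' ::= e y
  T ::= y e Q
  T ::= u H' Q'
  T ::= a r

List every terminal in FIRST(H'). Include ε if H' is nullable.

From H' ::= H T: H nullable, take FIRST(H) ∪ FIRST(T) = { a, r, u, y }.
From H' ::= T T: add FIRST(T) = { a, u, y }.
H' ::= e y contributes {e}.
Union: FIRST(H') = { a, e, r, u, y }.

{ a, e, r, u, y }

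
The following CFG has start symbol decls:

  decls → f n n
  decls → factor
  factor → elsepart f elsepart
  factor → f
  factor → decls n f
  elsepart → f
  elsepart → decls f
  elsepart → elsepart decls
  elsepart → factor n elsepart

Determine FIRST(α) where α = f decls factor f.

f is a terminal; add {f} and stop.

{ f }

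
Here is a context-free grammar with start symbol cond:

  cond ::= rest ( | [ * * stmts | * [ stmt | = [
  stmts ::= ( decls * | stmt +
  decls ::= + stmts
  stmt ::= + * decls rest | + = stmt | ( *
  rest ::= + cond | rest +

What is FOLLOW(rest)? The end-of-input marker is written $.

In cond ::= rest (: add FIRST(() = { ( }.
In stmt ::= + * decls rest: rest is at the end, add FOLLOW(stmt) = { $, (, + }.
In rest ::= rest +: add FIRST(+) = { + }.
Union: FOLLOW(rest) = { $, (, + }.

{ $, (, + }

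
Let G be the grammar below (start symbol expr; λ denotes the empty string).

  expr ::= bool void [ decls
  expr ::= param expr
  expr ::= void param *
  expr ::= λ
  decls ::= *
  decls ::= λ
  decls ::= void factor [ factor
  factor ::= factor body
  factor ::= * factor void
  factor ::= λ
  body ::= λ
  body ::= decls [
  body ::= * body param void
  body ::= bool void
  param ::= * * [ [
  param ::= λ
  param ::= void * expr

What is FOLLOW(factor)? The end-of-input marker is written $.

{ $, *, [, bool, void }

In decls ::= void factor [ factor: add FIRST([ factor) = { [ }.
In decls ::= void factor [ factor: factor is at the end, add FOLLOW(decls) = { $, *, [, bool, void }.
In factor ::= factor body: add FIRST(body)\{λ} = { *, [, bool, void }.
  Since body is nullable, also add FOLLOW(factor) = { $, *, [, bool, void }.
In factor ::= * factor void: add FIRST(void) = { void }.
Union: FOLLOW(factor) = { $, *, [, bool, void }.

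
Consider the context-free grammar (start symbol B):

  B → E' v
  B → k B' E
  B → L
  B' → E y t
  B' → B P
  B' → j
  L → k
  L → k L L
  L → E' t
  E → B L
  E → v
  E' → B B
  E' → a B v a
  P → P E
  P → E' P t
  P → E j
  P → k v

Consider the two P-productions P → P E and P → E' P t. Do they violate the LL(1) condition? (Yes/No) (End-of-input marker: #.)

Yes

FIRST(P E) = { a, k, v } and FIRST(E' P t) = { a, k }.
Both contain a, so the two alternatives are not disjoint — LL(1) conflict.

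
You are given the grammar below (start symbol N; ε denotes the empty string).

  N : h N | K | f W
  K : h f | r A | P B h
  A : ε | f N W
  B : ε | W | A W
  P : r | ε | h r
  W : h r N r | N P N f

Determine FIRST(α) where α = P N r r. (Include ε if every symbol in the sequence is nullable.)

{ f, h, r }

Add FIRST(P)\{ε} = { h, r }; P is nullable, continue.
Add FIRST(N) = { f, h, r }; N is not nullable, stop.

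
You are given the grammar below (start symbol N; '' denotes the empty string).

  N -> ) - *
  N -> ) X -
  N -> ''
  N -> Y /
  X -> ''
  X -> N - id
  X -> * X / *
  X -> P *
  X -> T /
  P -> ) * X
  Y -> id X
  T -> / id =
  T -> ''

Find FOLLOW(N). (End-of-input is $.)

{ $, - }

N is the start symbol, so $ ∈ FOLLOW(N).
In X -> N - id: add FIRST(- id) = { - }.
Union: FOLLOW(N) = { $, - }.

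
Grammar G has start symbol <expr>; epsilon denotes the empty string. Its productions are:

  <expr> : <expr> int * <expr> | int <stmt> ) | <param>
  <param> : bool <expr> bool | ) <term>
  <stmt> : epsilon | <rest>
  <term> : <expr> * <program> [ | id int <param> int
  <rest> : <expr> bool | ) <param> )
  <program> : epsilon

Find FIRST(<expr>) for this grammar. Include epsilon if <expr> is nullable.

{ ), bool, int }

From <expr> : <expr> int * <expr>: add FIRST(<expr>) = { ), bool, int }.
<expr> : int <stmt> ) contributes {int}.
From <expr> : <param>: add FIRST(<param>) = { ), bool }.
Union: FIRST(<expr>) = { ), bool, int }.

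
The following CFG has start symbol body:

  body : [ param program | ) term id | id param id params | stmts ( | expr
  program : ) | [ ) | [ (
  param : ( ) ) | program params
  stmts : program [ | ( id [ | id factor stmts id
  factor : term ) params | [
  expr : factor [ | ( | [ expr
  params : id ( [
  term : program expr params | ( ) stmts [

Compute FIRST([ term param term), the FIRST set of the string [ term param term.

[ is a terminal; add {[} and stop.

{ [ }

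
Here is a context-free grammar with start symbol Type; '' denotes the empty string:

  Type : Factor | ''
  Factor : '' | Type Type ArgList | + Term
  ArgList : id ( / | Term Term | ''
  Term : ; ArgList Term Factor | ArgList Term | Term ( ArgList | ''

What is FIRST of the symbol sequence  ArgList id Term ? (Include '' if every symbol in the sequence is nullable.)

{ (, ;, id }

Add FIRST(ArgList)\{''} = { (, ;, id }; ArgList is nullable, continue.
id is a terminal; add {id} and stop.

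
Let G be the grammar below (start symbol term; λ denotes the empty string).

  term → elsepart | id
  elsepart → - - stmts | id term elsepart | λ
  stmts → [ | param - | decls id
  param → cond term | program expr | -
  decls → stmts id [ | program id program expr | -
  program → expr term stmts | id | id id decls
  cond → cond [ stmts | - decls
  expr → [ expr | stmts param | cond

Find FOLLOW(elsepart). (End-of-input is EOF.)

{ EOF, -, [, id }

In term → elsepart: elsepart is at the end, add FOLLOW(term) = { EOF, -, [, id }.
In elsepart → id term elsepart: elsepart is at the end, add FOLLOW(elsepart) = { EOF, -, [, id }.
Union: FOLLOW(elsepart) = { EOF, -, [, id }.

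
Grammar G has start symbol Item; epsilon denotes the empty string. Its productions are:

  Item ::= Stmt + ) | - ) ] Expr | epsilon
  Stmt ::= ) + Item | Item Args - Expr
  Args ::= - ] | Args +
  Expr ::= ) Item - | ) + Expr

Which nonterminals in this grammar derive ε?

{ Item }

Directly nullable (have an epsilon-production): Item.
No other nonterminal has a production whose RHS symbols are all nullable.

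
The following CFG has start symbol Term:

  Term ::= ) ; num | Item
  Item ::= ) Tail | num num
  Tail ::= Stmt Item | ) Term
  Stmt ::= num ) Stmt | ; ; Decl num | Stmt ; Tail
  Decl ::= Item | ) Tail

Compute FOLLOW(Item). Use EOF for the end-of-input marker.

{ EOF, ), ;, num }

In Term ::= Item: Item is at the end, add FOLLOW(Term) = { EOF, ), ;, num }.
In Tail ::= Stmt Item: Item is at the end, add FOLLOW(Tail) = { EOF, ), ;, num }.
In Decl ::= Item: Item is at the end, add FOLLOW(Decl) = { num }.
Union: FOLLOW(Item) = { EOF, ), ;, num }.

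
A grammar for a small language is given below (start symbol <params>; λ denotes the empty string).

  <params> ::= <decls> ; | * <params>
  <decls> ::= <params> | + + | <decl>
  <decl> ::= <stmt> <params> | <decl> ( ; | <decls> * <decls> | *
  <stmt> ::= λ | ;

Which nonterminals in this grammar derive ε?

{ <stmt> }

Directly nullable (have an λ-production): <stmt>.
No other nonterminal has a production whose RHS symbols are all nullable.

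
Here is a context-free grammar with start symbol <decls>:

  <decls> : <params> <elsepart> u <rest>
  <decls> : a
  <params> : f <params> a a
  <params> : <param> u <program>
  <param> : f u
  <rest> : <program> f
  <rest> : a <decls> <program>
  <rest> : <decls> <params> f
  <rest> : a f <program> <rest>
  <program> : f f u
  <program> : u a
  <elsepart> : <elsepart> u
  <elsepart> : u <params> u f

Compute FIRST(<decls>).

From <decls> : <params> <elsepart> u <rest>: add FIRST(<params>) = { f }.
<decls> : a contributes {a}.
Union: FIRST(<decls>) = { a, f }.

{ a, f }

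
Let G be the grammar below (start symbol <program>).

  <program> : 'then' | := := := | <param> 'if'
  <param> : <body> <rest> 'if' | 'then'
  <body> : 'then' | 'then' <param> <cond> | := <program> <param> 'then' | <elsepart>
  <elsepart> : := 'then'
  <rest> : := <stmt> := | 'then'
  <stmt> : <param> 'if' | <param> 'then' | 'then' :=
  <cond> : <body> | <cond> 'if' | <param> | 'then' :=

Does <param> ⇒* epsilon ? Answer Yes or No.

No

No nonterminal in this grammar is nullable.
No production of <param> has an RHS whose symbols are all nullable, so <param> is not nullable.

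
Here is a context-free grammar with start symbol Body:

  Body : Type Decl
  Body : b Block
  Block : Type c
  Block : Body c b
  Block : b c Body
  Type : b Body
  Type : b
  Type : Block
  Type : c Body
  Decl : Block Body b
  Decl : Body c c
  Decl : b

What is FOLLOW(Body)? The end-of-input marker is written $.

Body is the start symbol, so $ ∈ FOLLOW(Body).
In Block : Body c b: add FIRST(c b) = { c }.
In Block : b c Body: Body is at the end, add FOLLOW(Block) = { $, b, c }.
In Type : b Body: Body is at the end, add FOLLOW(Type) = { b, c }.
In Type : c Body: Body is at the end, add FOLLOW(Type) = { b, c }.
In Decl : Block Body b: add FIRST(b) = { b }.
In Decl : Body c c: add FIRST(c c) = { c }.
Union: FOLLOW(Body) = { $, b, c }.

{ $, b, c }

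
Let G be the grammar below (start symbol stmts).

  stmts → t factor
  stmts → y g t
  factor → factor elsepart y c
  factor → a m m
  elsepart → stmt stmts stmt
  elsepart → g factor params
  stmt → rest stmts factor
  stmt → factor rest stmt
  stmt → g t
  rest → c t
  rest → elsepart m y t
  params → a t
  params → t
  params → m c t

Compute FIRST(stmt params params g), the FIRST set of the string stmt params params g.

{ a, c, g }

Add FIRST(stmt) = { a, c, g }; stmt is not nullable, stop.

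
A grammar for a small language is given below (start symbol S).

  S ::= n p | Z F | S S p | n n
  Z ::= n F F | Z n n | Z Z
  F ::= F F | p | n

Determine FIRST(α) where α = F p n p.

Add FIRST(F) = { n, p }; F is not nullable, stop.

{ n, p }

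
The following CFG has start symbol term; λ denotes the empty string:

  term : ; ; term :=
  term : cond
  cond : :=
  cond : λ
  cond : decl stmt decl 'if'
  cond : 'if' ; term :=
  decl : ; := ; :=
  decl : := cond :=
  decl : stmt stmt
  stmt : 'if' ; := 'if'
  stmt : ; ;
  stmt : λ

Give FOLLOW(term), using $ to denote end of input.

{ $, := }

term is the start symbol, so $ ∈ FOLLOW(term).
In term : ; ; term :=: add FIRST(:=) = { := }.
In cond : 'if' ; term :=: add FIRST(:=) = { := }.
Union: FOLLOW(term) = { $, := }.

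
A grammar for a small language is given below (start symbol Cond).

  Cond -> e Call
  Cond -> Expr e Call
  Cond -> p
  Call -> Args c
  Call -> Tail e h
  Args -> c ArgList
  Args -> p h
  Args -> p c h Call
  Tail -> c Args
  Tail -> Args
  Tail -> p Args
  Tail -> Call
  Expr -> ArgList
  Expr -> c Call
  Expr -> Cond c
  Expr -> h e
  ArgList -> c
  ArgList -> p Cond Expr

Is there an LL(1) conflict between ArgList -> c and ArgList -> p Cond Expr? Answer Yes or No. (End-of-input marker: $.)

FIRST(c) = { c } and FIRST(p Cond Expr) = { p }.
The FIRST sets are disjoint and neither alternative is nullable — no conflict.

No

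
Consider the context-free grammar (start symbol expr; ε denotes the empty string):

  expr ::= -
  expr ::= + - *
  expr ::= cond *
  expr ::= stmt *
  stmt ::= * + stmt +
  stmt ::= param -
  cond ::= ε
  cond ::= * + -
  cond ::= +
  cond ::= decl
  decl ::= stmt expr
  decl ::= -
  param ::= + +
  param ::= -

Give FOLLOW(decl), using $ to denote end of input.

{ * }

In cond ::= decl: decl is at the end, add FOLLOW(cond) = { * }.
Union: FOLLOW(decl) = { * }.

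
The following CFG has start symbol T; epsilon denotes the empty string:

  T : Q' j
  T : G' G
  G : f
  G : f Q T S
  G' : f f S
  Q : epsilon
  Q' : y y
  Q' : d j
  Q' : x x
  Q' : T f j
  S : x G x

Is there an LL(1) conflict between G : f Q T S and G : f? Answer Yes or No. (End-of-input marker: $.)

Yes

FIRST(f Q T S) = { f } and FIRST(f) = { f }.
Both contain f, so the two alternatives are not disjoint — LL(1) conflict.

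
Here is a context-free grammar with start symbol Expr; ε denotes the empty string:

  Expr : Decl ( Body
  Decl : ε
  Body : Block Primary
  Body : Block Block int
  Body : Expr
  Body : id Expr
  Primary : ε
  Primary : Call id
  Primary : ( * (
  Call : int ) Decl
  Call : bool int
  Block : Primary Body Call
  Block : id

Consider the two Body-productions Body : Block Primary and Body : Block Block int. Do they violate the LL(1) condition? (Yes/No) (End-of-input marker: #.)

Yes

FIRST(Block Primary) = { (, bool, id, int } and FIRST(Block Block int) = { (, bool, id, int }.
Both contain (, so the two alternatives are not disjoint — LL(1) conflict.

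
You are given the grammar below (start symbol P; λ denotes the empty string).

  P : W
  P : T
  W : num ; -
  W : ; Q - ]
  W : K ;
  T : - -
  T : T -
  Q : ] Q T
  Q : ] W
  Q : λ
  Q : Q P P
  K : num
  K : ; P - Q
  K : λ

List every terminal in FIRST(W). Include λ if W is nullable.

W : num ; - contributes {num}.
W : ; Q - ] contributes {;}.
From W : K ;: K nullable, take FIRST(K) ∪ {;} = { ;, num }.
Union: FIRST(W) = { ;, num }.

{ ;, num }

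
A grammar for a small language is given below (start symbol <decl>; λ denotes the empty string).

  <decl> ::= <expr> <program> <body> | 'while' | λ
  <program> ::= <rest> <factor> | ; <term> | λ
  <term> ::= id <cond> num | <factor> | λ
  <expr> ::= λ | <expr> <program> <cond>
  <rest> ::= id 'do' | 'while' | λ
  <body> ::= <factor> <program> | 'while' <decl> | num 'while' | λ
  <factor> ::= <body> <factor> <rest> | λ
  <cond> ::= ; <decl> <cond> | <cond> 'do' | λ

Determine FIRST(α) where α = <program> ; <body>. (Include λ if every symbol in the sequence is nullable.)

{ 'while', ;, id, num }

Add FIRST(<program>)\{λ} = { 'while', ;, id, num }; <program> is nullable, continue.
; is a terminal; add {;} and stop.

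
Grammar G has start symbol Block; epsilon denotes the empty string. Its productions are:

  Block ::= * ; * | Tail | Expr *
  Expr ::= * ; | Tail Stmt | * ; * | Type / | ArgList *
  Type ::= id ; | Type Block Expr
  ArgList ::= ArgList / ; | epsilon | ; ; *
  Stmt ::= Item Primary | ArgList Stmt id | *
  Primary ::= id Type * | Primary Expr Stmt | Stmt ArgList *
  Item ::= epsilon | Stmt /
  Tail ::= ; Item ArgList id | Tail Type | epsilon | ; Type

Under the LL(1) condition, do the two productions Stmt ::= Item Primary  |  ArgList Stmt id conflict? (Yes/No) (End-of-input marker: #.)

FIRST(Item Primary) = { *, /, ;, id } and FIRST(ArgList Stmt id) = { *, /, ;, id }.
Both contain *, so the two alternatives are not disjoint — LL(1) conflict.

Yes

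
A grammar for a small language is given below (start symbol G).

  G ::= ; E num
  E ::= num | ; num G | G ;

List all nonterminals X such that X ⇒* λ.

No nonterminal has an empty production or an RHS whose symbols are all nullable.

{ } (none)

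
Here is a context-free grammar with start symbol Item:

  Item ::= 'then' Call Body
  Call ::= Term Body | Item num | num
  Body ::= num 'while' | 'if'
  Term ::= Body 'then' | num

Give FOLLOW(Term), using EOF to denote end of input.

In Call ::= Term Body: add FIRST(Body) = { 'if', num }.
Union: FOLLOW(Term) = { 'if', num }.

{ 'if', num }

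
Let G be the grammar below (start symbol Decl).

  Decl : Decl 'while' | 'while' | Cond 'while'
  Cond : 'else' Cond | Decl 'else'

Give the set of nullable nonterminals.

{ } (none)

No nonterminal has an empty production or an RHS whose symbols are all nullable.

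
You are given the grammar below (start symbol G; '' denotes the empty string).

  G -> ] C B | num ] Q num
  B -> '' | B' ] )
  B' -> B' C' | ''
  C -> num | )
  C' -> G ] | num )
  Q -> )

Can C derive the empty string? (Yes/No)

No

Nullable nonterminals: B, B'.
No production of C has an RHS whose symbols are all nullable, so C is not nullable.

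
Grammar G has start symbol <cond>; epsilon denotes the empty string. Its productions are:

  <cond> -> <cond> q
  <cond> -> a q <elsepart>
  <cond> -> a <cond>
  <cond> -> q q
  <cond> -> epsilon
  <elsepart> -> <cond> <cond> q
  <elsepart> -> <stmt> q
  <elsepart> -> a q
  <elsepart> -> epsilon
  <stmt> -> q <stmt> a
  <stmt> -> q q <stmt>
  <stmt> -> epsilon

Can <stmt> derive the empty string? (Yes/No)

Yes

<stmt> has an epsilon-production, so <stmt> ⇒ epsilon.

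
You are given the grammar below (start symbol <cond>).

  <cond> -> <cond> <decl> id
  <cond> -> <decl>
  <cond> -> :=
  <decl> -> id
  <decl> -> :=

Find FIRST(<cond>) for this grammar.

From <cond> -> <cond> <decl> id: add FIRST(<cond>) = { :=, id }.
From <cond> -> <decl>: add FIRST(<decl>) = { :=, id }.
<cond> -> := contributes {:=}.
Union: FIRST(<cond>) = { :=, id }.

{ :=, id }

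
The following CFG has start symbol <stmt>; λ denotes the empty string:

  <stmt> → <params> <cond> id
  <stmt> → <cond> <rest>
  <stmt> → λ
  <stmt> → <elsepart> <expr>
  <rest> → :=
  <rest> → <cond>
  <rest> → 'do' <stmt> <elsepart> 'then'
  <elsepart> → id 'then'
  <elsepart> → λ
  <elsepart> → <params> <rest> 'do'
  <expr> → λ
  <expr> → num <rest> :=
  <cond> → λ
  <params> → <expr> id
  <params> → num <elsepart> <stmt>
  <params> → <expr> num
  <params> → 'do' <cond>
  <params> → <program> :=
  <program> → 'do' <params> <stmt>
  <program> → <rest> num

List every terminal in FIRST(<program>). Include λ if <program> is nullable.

<program> → 'do' <params> <stmt> contributes {'do'}.
From <program> → <rest> num: <rest> nullable, take FIRST(<rest>) ∪ {num} = { 'do', :=, num }.
Union: FIRST(<program>) = { 'do', :=, num }.

{ 'do', :=, num }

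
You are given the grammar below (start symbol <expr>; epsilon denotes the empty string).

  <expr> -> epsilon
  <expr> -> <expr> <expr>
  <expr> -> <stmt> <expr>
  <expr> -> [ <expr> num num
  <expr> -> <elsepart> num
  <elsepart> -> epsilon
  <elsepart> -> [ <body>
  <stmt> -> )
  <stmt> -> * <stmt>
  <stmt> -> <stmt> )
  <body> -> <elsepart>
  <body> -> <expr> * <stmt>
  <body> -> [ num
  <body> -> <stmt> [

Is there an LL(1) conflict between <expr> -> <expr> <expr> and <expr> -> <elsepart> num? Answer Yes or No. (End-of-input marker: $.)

Yes

FIRST(<expr> <expr>) = { ), *, [, num, epsilon } and FIRST(<elsepart> num) = { [, num }.
Both contain [, so the two alternatives are not disjoint — LL(1) conflict.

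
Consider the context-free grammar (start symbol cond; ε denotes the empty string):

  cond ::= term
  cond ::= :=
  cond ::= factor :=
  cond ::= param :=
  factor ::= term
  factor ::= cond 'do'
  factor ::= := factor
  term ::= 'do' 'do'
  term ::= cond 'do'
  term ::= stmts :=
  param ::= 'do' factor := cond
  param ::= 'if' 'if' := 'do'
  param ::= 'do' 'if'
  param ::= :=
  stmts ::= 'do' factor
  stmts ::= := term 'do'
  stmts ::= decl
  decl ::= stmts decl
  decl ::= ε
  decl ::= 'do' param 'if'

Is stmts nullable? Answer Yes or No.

Yes

stmts ::= decl and each of decl is nullable, so stmts ⇒* ε.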